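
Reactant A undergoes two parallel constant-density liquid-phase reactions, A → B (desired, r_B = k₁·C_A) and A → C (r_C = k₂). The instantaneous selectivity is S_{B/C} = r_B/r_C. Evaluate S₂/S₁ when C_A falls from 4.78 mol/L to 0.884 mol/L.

0.185

S_{B/C} = (k₁/k₂)·C_A, so S₂/S₁ = (C_{A,2}/C_{A,1}).
= 0.884/4.78 = 0.185.
Selectivity toward B falls as C_A falls — high-concentration operation is favoured.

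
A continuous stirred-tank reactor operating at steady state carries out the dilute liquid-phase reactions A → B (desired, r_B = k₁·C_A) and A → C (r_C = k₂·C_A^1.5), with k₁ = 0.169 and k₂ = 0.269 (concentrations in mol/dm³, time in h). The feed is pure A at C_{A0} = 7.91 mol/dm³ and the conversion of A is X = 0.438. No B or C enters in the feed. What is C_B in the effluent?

Exit C_A = C_{A0}(1−X) = 7.91×0.562 = 4.445 mol/dm³.
Rates in a CSTR are evaluated at the outlet concentration: r_B = 0.169×4.445 = 0.7513, r_C = 0.269×4.445^1.5 = 2.521.
Fraction of consumed A going to B: r_B/(r_B+r_C) = 0.2296.
C_B = 0.2296·C_{A0}·X = 0.2296×7.91×0.438 = 0.795 mol/dm³.

0.795 mol/dm³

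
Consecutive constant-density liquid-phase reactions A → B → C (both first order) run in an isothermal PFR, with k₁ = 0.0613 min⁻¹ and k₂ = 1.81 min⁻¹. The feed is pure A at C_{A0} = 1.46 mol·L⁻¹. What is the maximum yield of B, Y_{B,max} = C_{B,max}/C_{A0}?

0.0301

For a first-order series the maximum intermediate yield is C_{B,max}/C_{A0} = (k₁/k₂)^[k₂/(k₂−k₁)].
= (0.0613/1.81)^(1.81/(1.81−0.0613)) = (0.03387)^(1.035) = 0.03008.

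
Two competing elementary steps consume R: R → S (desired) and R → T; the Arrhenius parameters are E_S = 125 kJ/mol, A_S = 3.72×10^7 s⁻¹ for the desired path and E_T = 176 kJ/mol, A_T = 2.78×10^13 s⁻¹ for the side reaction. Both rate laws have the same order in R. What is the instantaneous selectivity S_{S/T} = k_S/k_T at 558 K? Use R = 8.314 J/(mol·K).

0.0796

k_S/k_T = (A_S/A_T)·exp[−(E_S−E_T)/(RT)] = (A_S/A_T)·exp[(E_T−E_S)/(RT)].
(E_T−E_S)/(RT) = (176−125)×10³/(8.314×558) = 51000/4639 = 10.99.
k_S/k_T = (3.72×10^7/2.78×10^13)·exp(10.99) = 1.338×10^-6 × 59471 = 0.0796.
Since E_S < E_T, lowering the temperature improves selectivity toward S.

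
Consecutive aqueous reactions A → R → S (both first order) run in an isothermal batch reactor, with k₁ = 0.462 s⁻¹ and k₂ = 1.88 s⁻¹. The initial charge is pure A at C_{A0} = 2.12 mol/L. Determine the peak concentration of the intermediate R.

At the optimum, C_{R,max}/C_{A0} = (k₁/k₂)^[k₂/(k₂−k₁)].
= (0.462/1.88)^(1.88/(1.88−0.462)) = (0.2457)^(1.326) = 0.1556.
C_{R,max} = 0.1556×2.12 = 0.330 mol/L.

0.330 mol/L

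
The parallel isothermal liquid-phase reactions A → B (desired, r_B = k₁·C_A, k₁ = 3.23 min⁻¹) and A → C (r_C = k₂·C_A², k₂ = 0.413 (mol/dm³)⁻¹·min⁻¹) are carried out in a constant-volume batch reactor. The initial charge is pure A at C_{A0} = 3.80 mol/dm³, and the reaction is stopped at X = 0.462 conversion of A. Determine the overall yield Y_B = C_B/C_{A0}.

C_A = C_{A0}(1−X) = 2.044 mol/dm³.
Along a PFR/batch, dC_B/dC_A = −r_B/(r_B+r_C) = −k₁/(k₁+k₂·C_A).
Integrating from C_{A0} to C_A: C_B = (3.23/0.413)·ln[(3.23+0.413·3.80)/(3.23+0.413·2.04)] = 7.821·ln(4.799/4.074) = 1.281 mol/dm³.
Y_B = C_B/C_{A0} = 1.281/3.80 = 0.337.

0.337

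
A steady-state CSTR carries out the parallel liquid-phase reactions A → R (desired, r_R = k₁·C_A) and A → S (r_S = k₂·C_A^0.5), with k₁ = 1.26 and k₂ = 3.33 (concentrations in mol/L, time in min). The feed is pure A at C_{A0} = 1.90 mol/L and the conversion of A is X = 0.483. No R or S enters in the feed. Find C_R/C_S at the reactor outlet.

Exit C_A = C_{A0}(1−X) = 1.90×0.517 = 0.9823 mol/L.
In a CSTR the entire volume is at exit conditions, so r_R = 1.26×0.9823 = 1.238 and r_S = 3.33×0.9823^0.5 = 3.300.
Overall selectivity = C_R/C_S = r_Rτ/(r_Sτ) = r_R/r_S = 0.375.

0.375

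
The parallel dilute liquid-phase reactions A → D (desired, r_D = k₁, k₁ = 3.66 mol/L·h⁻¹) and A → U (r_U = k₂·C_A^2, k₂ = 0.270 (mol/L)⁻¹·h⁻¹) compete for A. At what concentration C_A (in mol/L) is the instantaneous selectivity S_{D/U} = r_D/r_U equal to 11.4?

1.09 mol/L

S_{D/U} = (k₁/k₂)·C_A^-2 ⇒ C_A = (S·k₂/k₁)^(-0.5).
= (11.4×0.270/3.66)^(-0.5) = (0.8410)^(-0.5) = 1.09 mol/L.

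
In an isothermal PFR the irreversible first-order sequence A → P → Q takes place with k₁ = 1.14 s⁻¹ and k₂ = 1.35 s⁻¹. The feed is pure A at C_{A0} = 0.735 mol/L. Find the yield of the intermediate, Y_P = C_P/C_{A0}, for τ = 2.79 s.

For first-order series with pure A initially, C_P(τ) = k₁C_{A0}/(k₂−k₁)·(e^(−k₁τ) − e^(−k₂τ)).
e^(−k₁τ) = e^(−1.14×2.79) = e^(−3.181) = 0.04156; e^(−k₂τ) = e^(−3.767) = 0.02313.
C_P = 1.14×0.735/(1.35−1.14) × (0.04156−0.02313) = 3.990×0.01843 = 0.07353 mol/L.
Y_P = C_P/C_{A0} = 0.07353/0.735 = 0.100.

0.100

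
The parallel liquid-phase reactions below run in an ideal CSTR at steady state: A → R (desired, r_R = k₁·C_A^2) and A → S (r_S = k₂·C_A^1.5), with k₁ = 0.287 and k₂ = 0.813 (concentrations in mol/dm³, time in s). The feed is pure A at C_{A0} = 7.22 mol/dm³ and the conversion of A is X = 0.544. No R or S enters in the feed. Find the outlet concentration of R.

1.53 mol/dm³

Exit C_A = C_{A0}(1−X) = 7.22×0.456 = 3.292 mol/dm³.
Rates in a CSTR are evaluated at the outlet concentration: r_R = 0.287×3.292^2 = 3.111, r_S = 0.813×3.292^1.5 = 4.857.
Fraction of consumed A going to R: r_R/(r_R+r_S) = 0.3904.
C_R = 0.3904·C_{A0}·X = 0.3904×7.22×0.544 = 1.53 mol/dm³.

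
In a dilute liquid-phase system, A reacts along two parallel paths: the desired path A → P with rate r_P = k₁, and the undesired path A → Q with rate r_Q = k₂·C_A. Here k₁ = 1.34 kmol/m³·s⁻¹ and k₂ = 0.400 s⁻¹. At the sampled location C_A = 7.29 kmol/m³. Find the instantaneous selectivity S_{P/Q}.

S_{P/Q} = r_P/r_Q = (k₁)/(k₂·C_A) = (k₁/k₂)·C_A⁻¹.
= (1.34) / (0.400×7.290) = 1.340/2.916 = 0.460.

0.460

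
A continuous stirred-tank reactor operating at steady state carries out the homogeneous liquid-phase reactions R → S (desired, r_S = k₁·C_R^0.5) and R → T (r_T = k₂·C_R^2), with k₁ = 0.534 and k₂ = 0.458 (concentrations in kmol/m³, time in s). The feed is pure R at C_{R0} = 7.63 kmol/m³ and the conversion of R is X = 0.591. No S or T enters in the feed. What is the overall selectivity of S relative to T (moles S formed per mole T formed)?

0.211

Exit C_R = C_{R0}(1−X) = 7.63×0.409 = 3.121 kmol/m³.
Rates in a CSTR are evaluated at the outlet concentration: r_S = 0.534×3.121^0.5 = 0.9433, r_T = 0.458×3.121^2 = 4.460.
Overall selectivity = C_S/C_T = r_Sτ/(r_Tτ) = r_S/r_T = 0.211.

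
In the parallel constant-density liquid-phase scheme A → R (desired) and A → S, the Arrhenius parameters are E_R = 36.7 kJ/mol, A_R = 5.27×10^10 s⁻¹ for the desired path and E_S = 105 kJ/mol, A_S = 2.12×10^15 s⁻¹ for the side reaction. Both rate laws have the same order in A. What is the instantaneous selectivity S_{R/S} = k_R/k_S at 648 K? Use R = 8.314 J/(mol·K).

7.97

k_R/k_S = (A_R/A_S)·exp[−(E_R−E_S)/(RT)] = (A_R/A_S)·exp[(E_S−E_R)/(RT)].
(E_S−E_R)/(RT) = (105−36.7)×10³/(8.314×648) = 68300/5387 = 12.68.
k_R/k_S = (5.27×10^10/2.12×10^15)·exp(12.68) = 2.486×10^-5 × 3.205×10^5 = 7.97.
Since E_R < E_S, lowering the temperature improves selectivity toward R.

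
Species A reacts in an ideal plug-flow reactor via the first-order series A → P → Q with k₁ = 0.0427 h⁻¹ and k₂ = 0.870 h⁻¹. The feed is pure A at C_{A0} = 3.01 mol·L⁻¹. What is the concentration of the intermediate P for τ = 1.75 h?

0.110 mol·L⁻¹

For first-order series with pure A initially, C_P(τ) = k₁C_{A0}/(k₂−k₁)·(e^(−k₁τ) − e^(−k₂τ)).
e^(−k₁τ) = e^(−0.0427×1.75) = e^(−0.07472) = 0.9280; e^(−k₂τ) = e^(−1.522) = 0.2182.
C_P = 0.0427×3.01/(0.870−0.0427) × (0.9280−0.2182) = 0.1554×0.7098 = 0.1103 mol·L⁻¹.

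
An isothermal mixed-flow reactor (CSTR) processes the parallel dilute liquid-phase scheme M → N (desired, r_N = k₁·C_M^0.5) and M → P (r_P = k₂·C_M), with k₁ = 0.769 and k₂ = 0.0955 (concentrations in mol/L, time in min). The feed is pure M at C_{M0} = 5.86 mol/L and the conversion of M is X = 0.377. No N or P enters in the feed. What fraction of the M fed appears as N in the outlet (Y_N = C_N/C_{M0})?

Exit C_M = C_{M0}(1−X) = 5.86×0.623 = 3.651 mol/L.
In a CSTR the entire volume is at exit conditions, so r_N = 0.769×3.651^0.5 = 1.469 and r_P = 0.0955×3.651 = 0.3486.
Fraction of consumed M going to N: r_N/(r_N+r_P) = 0.8082.
C_N = 0.8082·C_{M0}·X = 0.8082×5.86×0.377 = 1.79 mol/L; Y_N = C_N/C_{M0} = 0.305.

0.305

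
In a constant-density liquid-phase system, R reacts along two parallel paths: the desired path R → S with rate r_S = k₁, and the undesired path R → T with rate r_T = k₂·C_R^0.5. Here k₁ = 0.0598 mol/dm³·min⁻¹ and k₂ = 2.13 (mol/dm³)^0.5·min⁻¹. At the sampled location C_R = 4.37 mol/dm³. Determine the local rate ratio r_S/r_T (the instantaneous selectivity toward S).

S_{S/T} = r_S/r_T = (k₁)/(k₂·C_R^0.5) = (k₁/k₂)·C_R^-0.5.
= (0.0598) / (2.13×4.370^0.5) = 0.05980/4.453 = 0.0134.
The undesired path is higher order in R, so low C_R (CSTR or dilute feed) favours S.

0.0134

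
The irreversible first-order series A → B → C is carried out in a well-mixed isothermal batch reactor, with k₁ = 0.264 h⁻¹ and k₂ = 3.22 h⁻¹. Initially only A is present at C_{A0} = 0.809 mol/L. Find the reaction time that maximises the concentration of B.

0.846 h

For first-order series the maximum of C_B occurs at t_opt = ln(k₂/k₁)/(k₂−k₁).
= ln(3.22/0.264)/(3.22−0.264) = ln(12.20)/2.956 = 2.501/2.956 = 0.846 h.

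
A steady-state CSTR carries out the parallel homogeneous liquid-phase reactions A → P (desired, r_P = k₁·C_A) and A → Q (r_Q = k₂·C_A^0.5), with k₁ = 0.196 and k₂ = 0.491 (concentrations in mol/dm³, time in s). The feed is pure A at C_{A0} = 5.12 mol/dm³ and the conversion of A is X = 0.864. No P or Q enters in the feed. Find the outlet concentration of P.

1.11 mol/dm³

Exit C_A = C_{A0}(1−X) = 5.12×0.136 = 0.6963 mol/dm³.
A CSTR operates uniformly at the exit composition, giving r_P = 0.1365 and r_Q = 0.4097 (each k·C_A^n at C_A = 0.6963).
Fraction of consumed A going to P: r_P/(r_P+r_Q) = 0.2499.
C_P = 0.2499·C_{A0}·X = 0.2499×5.12×0.864 = 1.11 mol/dm³.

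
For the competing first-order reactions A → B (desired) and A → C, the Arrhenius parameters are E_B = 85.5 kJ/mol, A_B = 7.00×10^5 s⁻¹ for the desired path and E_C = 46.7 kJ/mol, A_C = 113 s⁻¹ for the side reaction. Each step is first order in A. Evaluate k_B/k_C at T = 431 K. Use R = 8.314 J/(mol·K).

0.123

Since both paths have the same order in A, the concentration cancels and S_{B/C} = k_B/k_C = (A_B/A_C)·exp[(E_C−E_B)/(RT)].
(E_C−E_B)/(RT) = (46.7−85.5)×10³/(8.314×431) = -38800/3583 = -10.83.
k_B/k_C = (7.00×10^5/113)·exp(-10.83) = 6195 × 1.984×10^-5 = 0.123.
Since E_B > E_C, raising the temperature improves selectivity toward B.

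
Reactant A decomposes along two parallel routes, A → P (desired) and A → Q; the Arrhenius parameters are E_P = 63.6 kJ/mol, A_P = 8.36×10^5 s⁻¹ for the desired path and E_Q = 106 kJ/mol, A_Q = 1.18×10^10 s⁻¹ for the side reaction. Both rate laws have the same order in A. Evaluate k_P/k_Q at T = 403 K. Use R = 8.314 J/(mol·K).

22.2

Since both paths have the same order in A, the concentration cancels and S_{P/Q} = k_P/k_Q = (A_P/A_Q)·exp[(E_Q−E_P)/(RT)].
(E_Q−E_P)/(RT) = (106−63.6)×10³/(8.314×403) = 42400/3351 = 12.65.
k_P/k_Q = (8.36×10^5/1.18×10^10)·exp(12.65) = 7.085×10^-5 × 3.132×10^5 = 22.2.
Since E_P < E_Q, lowering the temperature improves selectivity toward P.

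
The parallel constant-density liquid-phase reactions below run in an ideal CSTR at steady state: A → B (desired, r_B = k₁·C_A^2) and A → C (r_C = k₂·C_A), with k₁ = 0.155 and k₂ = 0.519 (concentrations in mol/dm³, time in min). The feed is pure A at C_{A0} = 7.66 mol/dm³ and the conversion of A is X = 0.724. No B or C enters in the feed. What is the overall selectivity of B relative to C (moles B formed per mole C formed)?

0.631

Exit C_A = C_{A0}(1−X) = 7.66×0.276 = 2.114 mol/dm³.
In a CSTR the entire volume is at exit conditions, so r_B = 0.155×2.114^2 = 0.6928 and r_C = 0.519×2.114 = 1.097.
Overall selectivity = C_B/C_C = r_Bτ/(r_Cτ) = r_B/r_C = 0.631.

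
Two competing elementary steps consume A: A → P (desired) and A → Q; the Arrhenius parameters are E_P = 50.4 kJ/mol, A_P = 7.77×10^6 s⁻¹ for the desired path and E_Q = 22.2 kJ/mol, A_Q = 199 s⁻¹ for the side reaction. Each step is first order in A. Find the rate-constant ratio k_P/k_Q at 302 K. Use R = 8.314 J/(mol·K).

k_P/k_Q = (A_P/A_Q)·exp[−(E_P−E_Q)/(RT)] = (A_P/A_Q)·exp[(E_Q−E_P)/(RT)].
(E_Q−E_P)/(RT) = (22.2−50.4)×10³/(8.314×302) = -28200/2511 = -11.23.
k_P/k_Q = (7.77×10^6/199)·exp(-11.23) = 39045 × 1.325×10^-5 = 0.517.

0.517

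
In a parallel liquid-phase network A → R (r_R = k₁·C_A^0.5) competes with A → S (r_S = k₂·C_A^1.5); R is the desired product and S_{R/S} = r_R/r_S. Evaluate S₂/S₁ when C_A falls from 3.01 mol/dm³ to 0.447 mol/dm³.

6.73

S_{R/S} = (k₁/k₂)·C_A⁻¹, so S₂/S₁ = (C_{A,2}/C_{A,1})⁻¹.
= 3.01/0.447 = 6.73.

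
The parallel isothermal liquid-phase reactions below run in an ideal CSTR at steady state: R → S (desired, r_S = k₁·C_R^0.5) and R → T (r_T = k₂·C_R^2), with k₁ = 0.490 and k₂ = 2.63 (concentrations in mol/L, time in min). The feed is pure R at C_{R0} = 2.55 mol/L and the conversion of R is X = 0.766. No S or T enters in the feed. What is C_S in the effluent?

0.562 mol/L

Exit C_R = C_{R0}(1−X) = 2.55×0.234 = 0.5967 mol/L.
Rates in a CSTR are evaluated at the outlet concentration: r_S = 0.490×0.5967^0.5 = 0.3785, r_T = 2.63×0.5967^2 = 0.9364.
Fraction of consumed R going to S: r_S/(r_S+r_T) = 0.2879.
C_S = 0.2879·C_{R0}·X = 0.2879×2.55×0.766 = 0.562 mol/L.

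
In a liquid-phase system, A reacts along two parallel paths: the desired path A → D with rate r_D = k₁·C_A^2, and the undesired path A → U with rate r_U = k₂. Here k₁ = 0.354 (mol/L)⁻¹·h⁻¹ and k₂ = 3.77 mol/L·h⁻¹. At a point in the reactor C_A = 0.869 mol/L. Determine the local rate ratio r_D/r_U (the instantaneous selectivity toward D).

S_{D/U} = r_D/r_U = (k₁·C_A^2)/(k₂) = (k₁/k₂)·C_A^2.
= (0.354×0.8690^2) / (3.77) = 0.2673/3.770 = 0.0709.
Since the desired path is higher order in A, keeping C_A high (PFR or concentrated feed) favours D.

0.0709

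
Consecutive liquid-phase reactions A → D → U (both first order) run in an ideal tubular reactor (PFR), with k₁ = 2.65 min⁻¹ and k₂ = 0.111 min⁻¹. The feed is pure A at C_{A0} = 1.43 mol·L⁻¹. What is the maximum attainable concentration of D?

1.24 mol·L⁻¹

For a first-order series the maximum intermediate yield is C_{D,max}/C_{A0} = (k₁/k₂)^[k₂/(k₂−k₁)].
= (2.65/0.111)^(0.111/(0.111−2.65)) = (23.87)^(-0.04372) = 0.8705.
C_{D,max} = 0.8705×1.43 = 1.24 mol·L⁻¹.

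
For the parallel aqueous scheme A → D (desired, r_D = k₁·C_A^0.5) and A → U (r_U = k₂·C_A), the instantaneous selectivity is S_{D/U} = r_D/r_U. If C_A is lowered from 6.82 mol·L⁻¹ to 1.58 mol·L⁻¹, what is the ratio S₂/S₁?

2.08

S_{D/U} = (k₁/k₂)·C_A^-0.5, so S₂/S₁ = (C_{A,2}/C_{A,1})^-0.5.
= (1.58/6.82)^(-0.5) = (0.2317)^(-0.5) = 2.08.
Selectivity toward D rises as C_A falls — low-concentration operation is favoured.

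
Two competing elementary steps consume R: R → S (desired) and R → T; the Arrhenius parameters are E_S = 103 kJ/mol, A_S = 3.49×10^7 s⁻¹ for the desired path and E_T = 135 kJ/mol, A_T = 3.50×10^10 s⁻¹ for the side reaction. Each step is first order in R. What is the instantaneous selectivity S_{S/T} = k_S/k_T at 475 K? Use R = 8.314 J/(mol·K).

k_S/k_T = (A_S/A_T)·exp[−(E_S−E_T)/(RT)] = (A_S/A_T)·exp[(E_T−E_S)/(RT)].
(E_T−E_S)/(RT) = (135−103)×10³/(8.314×475) = 32000/3949 = 8.103.
k_S/k_T = (3.49×10^7/3.50×10^10)·exp(8.103) = 9.971×10^-4 × 3304 = 3.29.
Since E_S < E_T, lowering the temperature improves selectivity toward S.

3.29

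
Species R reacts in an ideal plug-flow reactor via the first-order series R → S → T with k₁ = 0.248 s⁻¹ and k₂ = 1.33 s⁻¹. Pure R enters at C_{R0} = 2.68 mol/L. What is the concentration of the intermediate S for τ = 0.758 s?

0.285 mol/L

Solving the coupled first-order balances gives C_S(τ) = [k₁/(k₂−k₁)]·C_{R0}·(e^(−k₁τ) − e^(−k₂τ)).
e^(−k₁τ) = e^(−0.248×0.758) = e^(−0.1880) = 0.8286; e^(−k₂τ) = e^(−1.008) = 0.3649.
C_S = 0.248×2.68/(1.33−0.248) × (0.8286−0.3649) = 0.6143×0.4637 = 0.2849 mol/L.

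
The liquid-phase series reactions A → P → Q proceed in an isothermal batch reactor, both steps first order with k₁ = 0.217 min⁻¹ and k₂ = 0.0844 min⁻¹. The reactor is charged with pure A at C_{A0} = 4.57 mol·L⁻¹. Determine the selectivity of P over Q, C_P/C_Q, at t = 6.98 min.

2.36

For first-order series with pure A initially, C_P(t) = k₁C_{A0}/(k₂−k₁)·(e^(−k₁t) − e^(−k₂t)).
e^(−k₁t) = e^(−0.217×6.98) = e^(−1.515) = 0.2199; e^(−k₂t) = e^(−0.5891) = 0.5548.
C_P = 0.217×4.57/(0.0844−0.217) × (0.2199−0.5548) = (-7.479)×(-0.3349) = 2.505 mol·L⁻¹.
C_A = C_{A0}e^(−k₁t) = 1.005 mol·L⁻¹, so C_Q = C_{A0}−C_A−C_P = 1.060 mol·L⁻¹; C_P/C_Q = 2.36.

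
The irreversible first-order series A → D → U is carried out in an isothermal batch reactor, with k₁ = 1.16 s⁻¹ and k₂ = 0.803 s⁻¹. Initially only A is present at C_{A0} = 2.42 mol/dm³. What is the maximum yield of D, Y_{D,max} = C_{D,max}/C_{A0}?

At the optimum, C_{D,max}/C_{A0} = (k₁/k₂)^[k₂/(k₂−k₁)].
= (1.16/0.803)^(0.803/(0.803−1.16)) = (1.445)^(-2.249) = 0.4372.

0.437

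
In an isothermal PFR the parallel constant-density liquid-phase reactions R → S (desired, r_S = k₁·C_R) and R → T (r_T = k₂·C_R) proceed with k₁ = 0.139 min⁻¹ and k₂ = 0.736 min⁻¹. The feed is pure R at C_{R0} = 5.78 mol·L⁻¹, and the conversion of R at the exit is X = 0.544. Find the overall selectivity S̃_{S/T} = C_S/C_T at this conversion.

C_R = C_{R0}(1−X) = 2.636 mol·L⁻¹.
Both paths are first order in R, so the instantaneous fraction to S is constant: dC_S/d(−C_R) = k₁/(k₁+k₂) = 0.1589.
C_S = 0.1589·(C_{R0}−C_R) = 0.1589×3.144 = 0.499 mol·L⁻¹.
C_T = (C_{R0}−C_R)−C_S = 2.645 mol·L⁻¹; S̃_{S/T} = 0.4995/2.645 = 0.189.

0.189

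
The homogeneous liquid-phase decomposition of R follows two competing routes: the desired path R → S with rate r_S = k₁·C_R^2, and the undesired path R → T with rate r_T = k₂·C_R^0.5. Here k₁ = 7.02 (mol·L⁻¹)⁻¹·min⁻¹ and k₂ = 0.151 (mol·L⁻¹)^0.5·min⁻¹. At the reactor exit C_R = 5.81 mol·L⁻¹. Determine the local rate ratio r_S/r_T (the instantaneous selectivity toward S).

S_{S/T} = r_S/r_T = (k₁·C_R^2)/(k₂·C_R^0.5) = (k₁/k₂)·C_R^1.5.
= (7.02×5.810^2) / (0.151×5.810^0.5) = 237.0/0.3640 = 651.
Since the desired path is higher order in R, keeping C_R high (PFR or concentrated feed) favours S.

651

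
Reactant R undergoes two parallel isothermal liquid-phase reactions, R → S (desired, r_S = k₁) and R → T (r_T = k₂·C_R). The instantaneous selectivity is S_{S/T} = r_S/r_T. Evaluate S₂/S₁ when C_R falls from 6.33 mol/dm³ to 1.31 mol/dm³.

S_{S/T} = (k₁/k₂)·C_R⁻¹, so S₂/S₁ = (C_{R,2}/C_{R,1})⁻¹.
= 6.33/1.31 = 4.83.
Selectivity toward S rises as C_R falls — low-concentration operation is favoured.

4.83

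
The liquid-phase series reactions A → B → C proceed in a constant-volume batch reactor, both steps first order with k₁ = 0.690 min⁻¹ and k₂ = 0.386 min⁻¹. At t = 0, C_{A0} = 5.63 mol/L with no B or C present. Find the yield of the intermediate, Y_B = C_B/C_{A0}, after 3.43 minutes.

0.391

For first-order series with pure A initially, C_B(t) = k₁C_{A0}/(k₂−k₁)·(e^(−k₁t) − e^(−k₂t)).
e^(−k₁t) = e^(−0.690×3.43) = e^(−2.367) = 0.09379; e^(−k₂t) = e^(−1.324) = 0.2661.
C_B = 0.690×5.63/(0.386−0.690) × (0.09379−0.2661) = (-12.78)×(-0.1723) = 2.202 mol/L.
Y_B = C_B/C_{A0} = 2.202/5.63 = 0.391.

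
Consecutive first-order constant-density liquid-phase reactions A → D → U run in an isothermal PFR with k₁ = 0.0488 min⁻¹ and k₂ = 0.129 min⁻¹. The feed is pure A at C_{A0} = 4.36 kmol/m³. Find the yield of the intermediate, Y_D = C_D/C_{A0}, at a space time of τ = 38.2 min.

The intermediate concentration in a first-order A→B→C sequence is C_D = k₁C_{A0}(e^(−k₁τ) − e^(−k₂τ))/(k₂−k₁).
e^(−k₁τ) = e^(−0.0488×38.2) = e^(−1.864) = 0.1550; e^(−k₂τ) = e^(−4.928) = 0.007242.
C_D = 0.0488×4.36/(0.129−0.0488) × (0.1550−0.007242) = 2.653×0.1478 = 0.3921 kmol/m³.
Y_D = C_D/C_{A0} = 0.3921/4.36 = 0.0899.

0.0899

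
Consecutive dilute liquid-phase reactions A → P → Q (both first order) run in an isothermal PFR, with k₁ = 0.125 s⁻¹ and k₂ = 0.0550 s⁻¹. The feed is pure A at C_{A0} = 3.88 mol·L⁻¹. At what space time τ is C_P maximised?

11.7 s

For first-order series the maximum of C_P occurs at τ_opt = ln(k₂/k₁)/(k₂−k₁).
= ln(0.0550/0.125)/(0.0550−0.125) = ln(0.4400)/-0.07000 = -0.8210/-0.07000 = 11.7 s.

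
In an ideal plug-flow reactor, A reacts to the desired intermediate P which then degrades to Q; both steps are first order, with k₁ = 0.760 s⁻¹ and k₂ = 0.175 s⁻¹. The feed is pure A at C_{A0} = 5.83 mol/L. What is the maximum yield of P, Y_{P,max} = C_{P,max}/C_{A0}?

0.644

For a first-order series the maximum intermediate yield is C_{P,max}/C_{A0} = (k₁/k₂)^[k₂/(k₂−k₁)].
= (0.760/0.175)^(0.175/(0.175−0.760)) = (4.343)^(-0.2991) = 0.6445.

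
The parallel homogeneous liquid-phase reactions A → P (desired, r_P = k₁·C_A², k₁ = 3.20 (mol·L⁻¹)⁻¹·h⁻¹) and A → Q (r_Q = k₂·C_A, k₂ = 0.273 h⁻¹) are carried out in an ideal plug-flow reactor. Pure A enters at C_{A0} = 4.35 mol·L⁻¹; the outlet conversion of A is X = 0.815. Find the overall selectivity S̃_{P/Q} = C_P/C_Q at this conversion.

C_A = C_{A0}(1−X) = 0.8048 mol·L⁻¹.
Along a PFR/batch, dC_Q/dC_A = −r_Q/(r_P+r_Q) = −k₂/(k₂+k₁·C_A).
Integrating from C_{A0} to C_A: C_Q = (0.273/3.20)·ln[(0.273+3.20·4.35)/(0.273+3.20·0.805)] = 0.08531·ln(14.19/2.848) = 0.1370 mol·L⁻¹.
Then C_P = (C_{A0}−C_A) − C_Q = 3.545 − 0.1370 = 3.408 mol·L⁻¹.
S̃_{P/Q} = C_P/C_Q = 3.408/0.1370 = 24.9.

24.9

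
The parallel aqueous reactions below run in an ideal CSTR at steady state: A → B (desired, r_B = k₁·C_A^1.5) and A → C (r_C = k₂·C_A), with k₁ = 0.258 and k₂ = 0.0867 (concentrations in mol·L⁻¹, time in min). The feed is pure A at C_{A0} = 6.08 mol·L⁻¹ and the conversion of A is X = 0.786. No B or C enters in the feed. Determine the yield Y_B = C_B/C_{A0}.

0.607

Exit C_A = C_{A0}(1−X) = 6.08×0.214 = 1.301 mol·L⁻¹.
In a CSTR the entire volume is at exit conditions, so r_B = 0.258×1.301^1.5 = 0.3829 and r_C = 0.0867×1.301 = 0.1128.
Fraction of consumed A going to B: r_B/(r_B+r_C) = 0.7724.
C_B = 0.7724·C_{A0}·X = 0.7724×6.08×0.786 = 3.69 mol·L⁻¹; Y_B = C_B/C_{A0} = 0.607.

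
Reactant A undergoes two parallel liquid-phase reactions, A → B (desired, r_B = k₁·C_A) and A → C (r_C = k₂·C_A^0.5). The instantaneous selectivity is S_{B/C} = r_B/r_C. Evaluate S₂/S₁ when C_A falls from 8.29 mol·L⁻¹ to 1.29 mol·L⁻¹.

0.394

S_{B/C} = (k₁/k₂)·C_A^0.5, so S₂/S₁ = (C_{A,2}/C_{A,1})^0.5.
= (1.29/8.29)^0.5 = (0.1556)^0.5 = 0.394.
Selectivity toward B falls as C_A falls — high-concentration operation is favoured.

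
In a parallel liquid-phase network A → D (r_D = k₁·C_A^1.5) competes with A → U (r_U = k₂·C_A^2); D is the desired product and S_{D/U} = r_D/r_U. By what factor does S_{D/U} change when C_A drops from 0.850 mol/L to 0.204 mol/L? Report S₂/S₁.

S_{D/U} = (k₁/k₂)·C_A^-0.5, so S₂/S₁ = (C_{A,2}/C_{A,1})^-0.5.
= (0.204/0.850)^(-0.5) = (0.2400)^(-0.5) = 2.04.
Selectivity toward D rises as C_A falls — low-concentration operation is favoured.

2.04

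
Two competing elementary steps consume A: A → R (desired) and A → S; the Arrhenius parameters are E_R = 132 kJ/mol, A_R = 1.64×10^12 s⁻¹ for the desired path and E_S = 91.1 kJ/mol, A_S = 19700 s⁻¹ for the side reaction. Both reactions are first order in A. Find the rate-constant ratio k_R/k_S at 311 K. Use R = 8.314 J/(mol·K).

k_R/k_S = (A_R/A_S)·exp[−(E_R−E_S)/(RT)] = (A_R/A_S)·exp[(E_S−E_R)/(RT)].
(E_S−E_R)/(RT) = (91.1−132)×10³/(8.314×311) = -40900/2586 = -15.82.
k_R/k_S = (1.64×10^12/19700)·exp(-15.82) = 8.325×10^7 × 1.350×10^-7 = 11.2.
Since E_R > E_S, raising the temperature improves selectivity toward R.

11.2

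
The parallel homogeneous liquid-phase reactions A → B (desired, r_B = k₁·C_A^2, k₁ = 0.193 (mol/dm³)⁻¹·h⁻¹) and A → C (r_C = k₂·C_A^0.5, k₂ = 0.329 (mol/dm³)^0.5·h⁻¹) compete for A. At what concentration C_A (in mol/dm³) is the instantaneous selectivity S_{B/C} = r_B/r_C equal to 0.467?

0.859 mol/dm³

S_{B/C} = (k₁/k₂)·C_A^1.5 ⇒ C_A = (S·k₂/k₁)^(1/1.5).
= (0.467×0.329/0.193)^(0.6667) = (0.7961)^(0.6667) = 0.859 mol/dm³.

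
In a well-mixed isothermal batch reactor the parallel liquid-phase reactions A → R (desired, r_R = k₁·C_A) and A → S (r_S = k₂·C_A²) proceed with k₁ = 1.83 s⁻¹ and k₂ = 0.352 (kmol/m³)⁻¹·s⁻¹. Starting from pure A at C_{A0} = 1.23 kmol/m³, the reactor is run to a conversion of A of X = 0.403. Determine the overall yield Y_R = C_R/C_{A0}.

C_A = C_{A0}(1−X) = 0.7343 kmol/m³.
Along a PFR/batch, dC_R/dC_A = −r_R/(r_R+r_S) = −k₁/(k₁+k₂·C_A).
Integrating from C_{A0} to C_A: C_R = (1.83/0.352)·ln[(1.83+0.352·1.23)/(1.83+0.352·0.734)] = 5.199·ln(2.263/2.088) = 0.4171 kmol/m³.
Y_R = C_R/C_{A0} = 0.4171/1.23 = 0.339.

0.339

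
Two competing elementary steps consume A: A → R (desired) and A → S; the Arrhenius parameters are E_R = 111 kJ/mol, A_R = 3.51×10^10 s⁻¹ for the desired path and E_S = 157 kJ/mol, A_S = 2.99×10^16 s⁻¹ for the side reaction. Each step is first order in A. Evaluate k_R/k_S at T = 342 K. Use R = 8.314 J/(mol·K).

k_R/k_S = (A_R/A_S)·exp[−(E_R−E_S)/(RT)] = (A_R/A_S)·exp[(E_S−E_R)/(RT)].
(E_S−E_R)/(RT) = (157−111)×10³/(8.314×342) = 46000/2843 = 16.18.
k_R/k_S = (3.51×10^10/2.99×10^16)·exp(16.18) = 1.174×10^-6 × 1.062×10^7 = 12.5.
Since E_R < E_S, lowering the temperature improves selectivity toward R.

12.5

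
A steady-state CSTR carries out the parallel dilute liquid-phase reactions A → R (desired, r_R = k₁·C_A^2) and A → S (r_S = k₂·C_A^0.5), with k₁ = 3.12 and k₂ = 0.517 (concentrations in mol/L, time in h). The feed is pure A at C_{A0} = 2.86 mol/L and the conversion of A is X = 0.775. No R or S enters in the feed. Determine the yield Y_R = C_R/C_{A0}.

0.587

Exit C_A = C_{A0}(1−X) = 2.86×0.225 = 0.6435 mol/L.
In a CSTR the entire volume is at exit conditions, so r_R = 3.12×0.6435^2 = 1.292 and r_S = 0.517×0.6435^0.5 = 0.4147.
Fraction of consumed A going to R: r_R/(r_R+r_S) = 0.7570.
C_R = 0.7570·C_{A0}·X = 0.7570×2.86×0.775 = 1.68 mol/L; Y_R = C_R/C_{A0} = 0.587.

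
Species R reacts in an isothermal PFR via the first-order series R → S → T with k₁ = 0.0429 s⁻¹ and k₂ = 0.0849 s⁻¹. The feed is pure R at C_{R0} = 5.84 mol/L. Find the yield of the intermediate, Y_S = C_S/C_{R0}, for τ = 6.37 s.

For first-order series with pure R initially, C_S(τ) = k₁C_{R0}/(k₂−k₁)·(e^(−k₁τ) − e^(−k₂τ)).
e^(−k₁τ) = e^(−0.0429×6.37) = e^(−0.2733) = 0.7609; e^(−k₂τ) = e^(−0.5408) = 0.5823.
C_S = 0.0429×5.84/(0.0849−0.0429) × (0.7609−0.5823) = 5.965×0.1786 = 1.065 mol/L.
Y_S = C_S/C_{R0} = 1.065/5.84 = 0.182.

0.182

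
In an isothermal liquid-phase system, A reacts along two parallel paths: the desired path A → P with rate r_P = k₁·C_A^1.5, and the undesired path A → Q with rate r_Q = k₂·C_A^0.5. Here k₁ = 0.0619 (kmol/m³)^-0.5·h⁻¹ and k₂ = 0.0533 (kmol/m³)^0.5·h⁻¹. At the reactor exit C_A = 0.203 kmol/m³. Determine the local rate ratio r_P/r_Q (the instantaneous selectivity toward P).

0.236

S_{P/Q} = r_P/r_Q = (k₁·C_A^1.5)/(k₂·C_A^0.5) = (k₁/k₂)·C_A.
= (0.0619×0.2030^1.5) / (0.0533×0.2030^0.5) = 0.005662/0.02401 = 0.236.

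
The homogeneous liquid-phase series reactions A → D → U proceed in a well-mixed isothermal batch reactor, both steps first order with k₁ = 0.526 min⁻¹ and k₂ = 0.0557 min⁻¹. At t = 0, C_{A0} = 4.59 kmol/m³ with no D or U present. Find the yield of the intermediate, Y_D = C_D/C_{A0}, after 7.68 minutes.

0.709

Solving the coupled first-order balances gives C_D(t) = [k₁/(k₂−k₁)]·C_{A0}·(e^(−k₁t) − e^(−k₂t)).
e^(−k₁t) = e^(−0.526×7.68) = e^(−4.040) = 0.01760; e^(−k₂t) = e^(−0.4278) = 0.6520.
C_D = 0.526×4.59/(0.0557−0.526) × (0.01760−0.6520) = (-5.134)×(-0.6344) = 3.257 kmol/m³.
Y_D = C_D/C_{A0} = 3.257/4.59 = 0.709.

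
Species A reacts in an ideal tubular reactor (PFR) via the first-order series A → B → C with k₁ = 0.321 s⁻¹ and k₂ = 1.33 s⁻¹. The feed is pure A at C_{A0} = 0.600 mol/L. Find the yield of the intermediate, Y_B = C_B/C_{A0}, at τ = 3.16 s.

Solving the coupled first-order balances gives C_B(τ) = [k₁/(k₂−k₁)]·C_{A0}·(e^(−k₁τ) − e^(−k₂τ)).
e^(−k₁τ) = e^(−0.321×3.16) = e^(−1.014) = 0.3626; e^(−k₂τ) = e^(−4.203) = 0.01495.
C_B = 0.321×0.600/(1.33−0.321) × (0.3626−0.01495) = 0.1909×0.3477 = 0.06637 mol/L.
Y_B = C_B/C_{A0} = 0.06637/0.600 = 0.111.

0.111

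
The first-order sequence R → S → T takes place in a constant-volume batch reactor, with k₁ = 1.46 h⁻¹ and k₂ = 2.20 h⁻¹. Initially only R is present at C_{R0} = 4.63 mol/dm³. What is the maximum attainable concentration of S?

At the optimum, C_{S,max}/C_{R0} = (k₁/k₂)^[k₂/(k₂−k₁)].
= (1.46/2.20)^(2.20/(2.20−1.46)) = (0.6636)^(2.973) = 0.2955.
C_{S,max} = 0.2955×4.63 = 1.37 mol/dm³.

1.37 mol/dm³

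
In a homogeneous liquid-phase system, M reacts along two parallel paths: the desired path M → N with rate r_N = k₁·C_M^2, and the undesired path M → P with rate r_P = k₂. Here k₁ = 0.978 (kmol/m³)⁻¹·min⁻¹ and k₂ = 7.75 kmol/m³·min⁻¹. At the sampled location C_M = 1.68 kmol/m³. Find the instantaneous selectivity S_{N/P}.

0.356

S_{N/P} = r_N/r_P = (k₁·C_M^2)/(k₂) = (k₁/k₂)·C_M^2.
= (0.978×1.680^2) / (7.75) = 2.760/7.750 = 0.356.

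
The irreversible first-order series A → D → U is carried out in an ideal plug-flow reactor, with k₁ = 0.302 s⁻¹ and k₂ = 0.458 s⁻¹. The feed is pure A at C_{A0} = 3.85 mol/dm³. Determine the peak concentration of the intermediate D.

At the optimum, C_{D,max}/C_{A0} = (k₁/k₂)^[k₂/(k₂−k₁)].
= (0.302/0.458)^(0.458/(0.458−0.302)) = (0.6594)^(2.936) = 0.2945.
C_{D,max} = 0.2945×3.85 = 1.13 mol/dm³.

1.13 mol/dm³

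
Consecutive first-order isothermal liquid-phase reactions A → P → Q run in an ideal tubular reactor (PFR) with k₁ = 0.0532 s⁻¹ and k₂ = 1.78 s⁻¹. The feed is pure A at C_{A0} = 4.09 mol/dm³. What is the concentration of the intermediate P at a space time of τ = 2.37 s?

0.109 mol/dm³

For first-order series with pure A initially, C_P(τ) = k₁C_{A0}/(k₂−k₁)·(e^(−k₁τ) − e^(−k₂τ)).
e^(−k₁τ) = e^(−0.0532×2.37) = e^(−0.1261) = 0.8815; e^(−k₂τ) = e^(−4.219) = 0.01472.
C_P = 0.0532×4.09/(1.78−0.0532) × (0.8815−0.01472) = 0.1260×0.8668 = 0.1092 mol/dm³.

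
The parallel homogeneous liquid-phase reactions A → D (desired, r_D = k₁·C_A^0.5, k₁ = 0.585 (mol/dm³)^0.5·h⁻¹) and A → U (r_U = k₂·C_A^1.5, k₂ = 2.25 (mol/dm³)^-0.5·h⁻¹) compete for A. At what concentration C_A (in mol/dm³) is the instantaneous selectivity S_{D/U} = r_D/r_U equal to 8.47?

S_{D/U} = (k₁/k₂)·C_A⁻¹ ⇒ C_A = (S·k₂/k₁)^(-1).
= (8.47×2.25/0.585)^(-1) = (32.58)^(-1) = 0.0307 mol/dm³.

0.0307 mol/dm³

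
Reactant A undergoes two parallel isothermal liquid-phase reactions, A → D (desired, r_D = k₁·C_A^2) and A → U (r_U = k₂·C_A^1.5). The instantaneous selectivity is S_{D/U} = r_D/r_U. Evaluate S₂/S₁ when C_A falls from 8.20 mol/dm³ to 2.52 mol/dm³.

0.554

S_{D/U} = (k₁/k₂)·C_A^0.5, so S₂/S₁ = (C_{A,2}/C_{A,1})^0.5.
= (2.52/8.20)^0.5 = (0.3073)^0.5 = 0.554.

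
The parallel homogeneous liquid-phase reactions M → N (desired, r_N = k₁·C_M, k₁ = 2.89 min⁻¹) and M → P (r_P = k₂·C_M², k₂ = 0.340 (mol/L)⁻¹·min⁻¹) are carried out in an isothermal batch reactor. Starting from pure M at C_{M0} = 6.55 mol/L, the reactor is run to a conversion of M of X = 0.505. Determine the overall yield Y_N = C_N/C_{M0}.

0.322

C_M = C_{M0}(1−X) = 3.242 mol/L.
Along a PFR/batch, dC_N/dC_M = −r_N/(r_N+r_P) = −k₁/(k₁+k₂·C_M).
Integrating from C_{M0} to C_M: C_N = (2.89/0.340)·ln[(2.89+0.340·6.55)/(2.89+0.340·3.24)] = 8.500·ln(5.117/3.992) = 2.110 mol/L.
Y_N = C_N/C_{M0} = 2.110/6.55 = 0.322.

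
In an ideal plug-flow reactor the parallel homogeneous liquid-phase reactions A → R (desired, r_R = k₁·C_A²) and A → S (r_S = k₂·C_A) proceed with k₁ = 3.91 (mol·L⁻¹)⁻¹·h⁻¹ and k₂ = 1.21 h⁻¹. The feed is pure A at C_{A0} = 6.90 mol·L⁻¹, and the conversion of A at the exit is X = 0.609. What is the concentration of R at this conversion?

3.93 mol·L⁻¹

C_A = C_{A0}(1−X) = 2.698 mol·L⁻¹.
Along a PFR/batch, dC_S/dC_A = −r_S/(r_R+r_S) = −k₂/(k₂+k₁·C_A).
Integrating from C_{A0} to C_A: C_S = (1.21/3.91)·ln[(1.21+3.91·6.90)/(1.21+3.91·2.70)] = 0.3095·ln(28.19/11.76) = 0.2706 mol·L⁻¹.
Then C_R = (C_{A0}−C_A) − C_S = 4.202 − 0.2706 = 3.932 mol·L⁻¹.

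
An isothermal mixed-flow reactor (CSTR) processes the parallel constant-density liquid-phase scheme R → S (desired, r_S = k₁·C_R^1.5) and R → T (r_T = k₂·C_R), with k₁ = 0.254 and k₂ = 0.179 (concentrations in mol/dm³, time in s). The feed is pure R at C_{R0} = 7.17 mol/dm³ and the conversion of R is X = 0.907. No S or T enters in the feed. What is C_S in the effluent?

Exit C_R = C_{R0}(1−X) = 7.17×0.0930 = 0.6668 mol/dm³.
A CSTR operates uniformly at the exit composition, giving r_S = 0.1383 and r_T = 0.1194 (each k·C_R^n at C_R = 0.6668).
Fraction of consumed R going to S: r_S/(r_S+r_T) = 0.5368.
C_S = 0.5368·C_{R0}·X = 0.5368×7.17×0.907 = 3.49 mol/dm³.

3.49 mol/dm³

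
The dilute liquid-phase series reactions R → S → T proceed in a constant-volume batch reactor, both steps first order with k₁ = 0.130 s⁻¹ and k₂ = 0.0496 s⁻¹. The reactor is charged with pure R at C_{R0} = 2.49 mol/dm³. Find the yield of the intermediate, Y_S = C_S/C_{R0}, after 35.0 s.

0.268

The intermediate concentration in a first-order A→B→C sequence is C_S = k₁C_{R0}(e^(−k₁t) − e^(−k₂t))/(k₂−k₁).
e^(−k₁t) = e^(−0.130×35.0) = e^(−4.550) = 0.01057; e^(−k₂t) = e^(−1.736) = 0.1762.
C_S = 0.130×2.49/(0.0496−0.130) × (0.01057−0.1762) = (-4.026)×(-0.1657) = 0.6670 mol/dm³.
Y_S = C_S/C_{R0} = 0.6670/2.49 = 0.268.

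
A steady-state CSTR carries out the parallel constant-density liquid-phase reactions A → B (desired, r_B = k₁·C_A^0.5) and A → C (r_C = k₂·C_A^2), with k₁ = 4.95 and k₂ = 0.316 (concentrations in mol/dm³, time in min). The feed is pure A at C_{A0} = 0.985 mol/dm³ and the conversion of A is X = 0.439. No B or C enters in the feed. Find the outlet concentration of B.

Exit C_A = C_{A0}(1−X) = 0.985×0.561 = 0.5526 mol/dm³.
A CSTR operates uniformly at the exit composition, giving r_B = 3.680 and r_C = 0.09649 (each k·C_A^n at C_A = 0.5526).
Fraction of consumed A going to B: r_B/(r_B+r_C) = 0.9744.
C_B = 0.9744·C_{A0}·X = 0.9744×0.985×0.439 = 0.421 mol/dm³.

0.421 mol/dm³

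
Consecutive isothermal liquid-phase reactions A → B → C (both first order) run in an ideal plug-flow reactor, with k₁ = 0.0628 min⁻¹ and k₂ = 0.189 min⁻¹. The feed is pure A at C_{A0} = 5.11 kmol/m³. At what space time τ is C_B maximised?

8.73 min

The intermediate peaks when r₁ = r₂, i.e. k₁e^(−k₁τ) = k₂e^(−k₂τ), giving τ_opt = ln(k₂/k₁)/(k₂−k₁).
= ln(0.189/0.0628)/(0.189−0.0628) = ln(3.010)/0.1262 = 1.102/0.1262 = 8.73 min.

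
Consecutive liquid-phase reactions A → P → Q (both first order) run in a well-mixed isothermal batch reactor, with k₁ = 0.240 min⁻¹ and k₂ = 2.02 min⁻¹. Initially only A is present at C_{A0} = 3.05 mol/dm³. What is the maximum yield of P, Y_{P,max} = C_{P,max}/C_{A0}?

0.0892

At the optimum, C_{P,max}/C_{A0} = (k₁/k₂)^[k₂/(k₂−k₁)].
= (0.240/2.02)^(2.02/(2.02−0.240)) = (0.1188)^(1.135) = 0.08915.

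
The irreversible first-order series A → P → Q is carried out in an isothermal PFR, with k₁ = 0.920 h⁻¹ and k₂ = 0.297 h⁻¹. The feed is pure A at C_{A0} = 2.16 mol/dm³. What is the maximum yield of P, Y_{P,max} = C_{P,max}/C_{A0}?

0.583

Evaluating C_P at τ_opt = ln(k₂/k₁)/(k₂−k₁) gives C_{P,max}/C_{A0} = (k₁/k₂)^[k₂/(k₂−k₁)].
= (0.920/0.297)^(0.297/(0.297−0.920)) = (3.098)^(-0.4767) = 0.5833.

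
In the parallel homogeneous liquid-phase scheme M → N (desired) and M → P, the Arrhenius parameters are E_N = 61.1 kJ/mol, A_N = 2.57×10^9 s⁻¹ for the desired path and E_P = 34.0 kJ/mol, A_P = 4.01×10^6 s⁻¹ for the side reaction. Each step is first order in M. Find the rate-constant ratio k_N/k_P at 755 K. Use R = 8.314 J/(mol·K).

8.55

k_N/k_P = (A_N/A_P)·exp[−(E_N−E_P)/(RT)] = (A_N/A_P)·exp[(E_P−E_N)/(RT)].
(E_P−E_N)/(RT) = (34.0−61.1)×10³/(8.314×755) = -27100/6277 = -4.317.
k_N/k_P = (2.57×10^9/4.01×10^6)·exp(-4.317) = 640.9 × 0.01334 = 8.55.
Since E_N > E_P, raising the temperature improves selectivity toward N.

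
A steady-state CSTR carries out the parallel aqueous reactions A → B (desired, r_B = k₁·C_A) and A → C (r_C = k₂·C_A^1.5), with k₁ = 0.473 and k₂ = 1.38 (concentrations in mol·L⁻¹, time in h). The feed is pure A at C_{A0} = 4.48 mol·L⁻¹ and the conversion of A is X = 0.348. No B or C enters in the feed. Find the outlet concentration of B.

Exit C_A = C_{A0}(1−X) = 4.48×0.652 = 2.921 mol·L⁻¹.
A CSTR operates uniformly at the exit composition, giving r_B = 1.382 and r_C = 6.889 (each k·C_A^n at C_A = 2.921).
Fraction of consumed A going to B: r_B/(r_B+r_C) = 0.1670.
C_B = 0.1670·C_{A0}·X = 0.1670×4.48×0.348 = 0.260 mol·L⁻¹.

0.260 mol·L⁻¹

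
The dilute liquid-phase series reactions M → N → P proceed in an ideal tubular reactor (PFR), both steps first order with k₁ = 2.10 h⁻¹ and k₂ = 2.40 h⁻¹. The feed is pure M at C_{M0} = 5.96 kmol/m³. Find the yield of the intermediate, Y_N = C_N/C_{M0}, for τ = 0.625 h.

0.322

For first-order series with pure M initially, C_N(τ) = k₁C_{M0}/(k₂−k₁)·(e^(−k₁τ) − e^(−k₂τ)).
e^(−k₁τ) = e^(−2.10×0.625) = e^(−1.312) = 0.2691; e^(−k₂τ) = e^(−1.500) = 0.2231.
C_N = 2.10×5.96/(2.40−2.10) × (0.2691−0.2231) = 41.72×0.04602 = 1.920 kmol/m³.
Y_N = C_N/C_{M0} = 1.920/5.96 = 0.322.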